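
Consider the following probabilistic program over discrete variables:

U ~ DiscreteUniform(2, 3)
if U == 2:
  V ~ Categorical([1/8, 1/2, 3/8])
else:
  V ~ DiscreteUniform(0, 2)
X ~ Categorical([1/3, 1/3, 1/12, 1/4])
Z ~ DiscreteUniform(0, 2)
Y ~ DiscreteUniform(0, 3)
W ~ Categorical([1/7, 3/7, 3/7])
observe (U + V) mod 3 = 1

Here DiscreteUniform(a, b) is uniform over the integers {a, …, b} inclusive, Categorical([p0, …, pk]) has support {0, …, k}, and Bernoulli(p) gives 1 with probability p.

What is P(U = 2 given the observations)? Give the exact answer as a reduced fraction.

P(U = 2 | obs) = 9/17

Enumerate traces; 288 have nonzero weight after conditioning:
  (U=2, V=2, X=0, Z=0, Y=0, W=0) weight 1/1344
  (U=2, V=2, X=0, Z=0, Y=0, W=1) weight 1/448
  (U=2, V=2, X=0, Z=0, Y=0, W=2) weight 1/448
  (U=2, V=2, X=0, Z=0, Y=1, W=0) weight 1/1344
  (U=2, V=2, X=0, Z=0, Y=1, W=1) weight 1/448
  (U=2, V=2, X=0, Z=0, Y=1, W=2) weight 1/448
  (U=2, V=2, X=0, Z=0, Y=2, W=0) weight 1/1344
  (U=2, V=2, X=0, Z=0, Y=2, W=1) weight 1/448
  (U=3, V=1, X=0, Z=0, Y=0, W=0) weight 1/1512
  … 279 more
Group by U:
  weight(U=2) = 3/16
  weight(U=3) = 1/6
Total weight = 3/16 + 1/6 = 17/48
P(U=2 | obs) = 3/16 / 17/48 = 9/17
P(U=3 | obs) = 1/6 / 17/48 = 8/17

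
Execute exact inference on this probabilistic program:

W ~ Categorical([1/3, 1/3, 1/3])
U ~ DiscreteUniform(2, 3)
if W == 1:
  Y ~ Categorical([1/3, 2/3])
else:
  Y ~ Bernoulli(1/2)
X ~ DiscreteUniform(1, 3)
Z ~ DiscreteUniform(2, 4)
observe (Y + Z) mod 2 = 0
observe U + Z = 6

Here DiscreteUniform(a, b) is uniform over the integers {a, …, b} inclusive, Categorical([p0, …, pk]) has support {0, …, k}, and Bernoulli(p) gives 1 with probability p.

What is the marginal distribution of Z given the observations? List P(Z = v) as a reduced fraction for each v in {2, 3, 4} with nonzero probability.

Enumerate traces; 18 have nonzero weight after conditioning:
  (W=0, U=2, Y=0, X=1, Z=4) weight 1/108
  (W=0, U=2, Y=0, X=2, Z=4) weight 1/108
  (W=0, U=2, Y=0, X=3, Z=4) weight 1/108
  (W=0, U=3, Y=1, X=1, Z=3) weight 1/108
  (W=0, U=3, Y=1, X=2, Z=3) weight 1/108
  (W=0, U=3, Y=1, X=3, Z=3) weight 1/108
  (W=1, U=2, Y=0, X=1, Z=4) weight 1/162
  (W=1, U=2, Y=0, X=2, Z=4) weight 1/162
  … 10 more
Group by Z:
  weight(Z=3) = 5/54
  weight(Z=4) = 2/27
Total weight = 5/54 + 2/27 = 1/6
P(Z=3 | obs) = 5/54 / 1/6 = 5/9
P(Z=4 | obs) = 2/27 / 1/6 = 4/9

P(Z=3) = 5/9, P(Z=4) = 4/9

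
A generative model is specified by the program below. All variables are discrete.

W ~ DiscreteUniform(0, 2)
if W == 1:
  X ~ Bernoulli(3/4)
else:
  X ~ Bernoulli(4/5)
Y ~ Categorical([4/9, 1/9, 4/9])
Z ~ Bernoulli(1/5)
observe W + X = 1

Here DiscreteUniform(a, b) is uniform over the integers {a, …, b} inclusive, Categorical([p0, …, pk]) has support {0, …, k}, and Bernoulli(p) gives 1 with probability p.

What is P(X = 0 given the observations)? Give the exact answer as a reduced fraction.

Enumerate traces; 12 have nonzero weight after conditioning:
  (W=0, X=1, Y=0, Z=0) weight 64/675
  (W=0, X=1, Y=0, Z=1) weight 16/675
  (W=0, X=1, Y=1, Z=0) weight 16/675
  (W=0, X=1, Y=1, Z=1) weight 4/675
  (W=0, X=1, Y=2, Z=0) weight 64/675
  (W=0, X=1, Y=2, Z=1) weight 16/675
  (W=1, X=0, Y=0, Z=0) weight 4/135
  (W=1, X=0, Y=0, Z=1) weight 1/135
  … 4 more
Group by X:
  weight(X=0) = 1/12
  weight(X=1) = 4/15
Total weight = 1/12 + 4/15 = 7/20
P(X=0 | obs) = 1/12 / 7/20 = 5/21
P(X=1 | obs) = 4/15 / 7/20 = 16/21

P(X = 0 | obs) = 5/21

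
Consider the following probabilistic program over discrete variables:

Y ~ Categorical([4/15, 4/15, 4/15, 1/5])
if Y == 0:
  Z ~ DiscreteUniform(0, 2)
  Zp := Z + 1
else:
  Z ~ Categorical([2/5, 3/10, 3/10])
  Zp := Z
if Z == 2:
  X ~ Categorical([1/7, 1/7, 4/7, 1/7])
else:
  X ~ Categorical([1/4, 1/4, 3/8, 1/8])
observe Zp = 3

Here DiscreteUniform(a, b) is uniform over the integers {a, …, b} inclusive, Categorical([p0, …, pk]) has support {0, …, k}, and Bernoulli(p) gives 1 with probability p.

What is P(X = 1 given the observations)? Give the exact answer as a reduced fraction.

Enumerate traces; 4 have nonzero weight after conditioning:
  (Y=0, Z=2, X=0) weight 4/315
  (Y=0, Z=2, X=1) weight 4/315
  (Y=0, Z=2, X=2) weight 16/315
  (Y=0, Z=2, X=3) weight 4/315
Group by X:
  weight(X=0) = 4/315
  weight(X=1) = 4/315
  weight(X=2) = 16/315
  weight(X=3) = 4/315
Total weight = 4/315 + 4/315 + 16/315 + 4/315 = 4/45
P(X=0 | obs) = 4/315 / 4/45 = 1/7
P(X=1 | obs) = 4/315 / 4/45 = 1/7
P(X=2 | obs) = 16/315 / 4/45 = 4/7
P(X=3 | obs) = 4/315 / 4/45 = 1/7

P(X = 1 | obs) = 1/7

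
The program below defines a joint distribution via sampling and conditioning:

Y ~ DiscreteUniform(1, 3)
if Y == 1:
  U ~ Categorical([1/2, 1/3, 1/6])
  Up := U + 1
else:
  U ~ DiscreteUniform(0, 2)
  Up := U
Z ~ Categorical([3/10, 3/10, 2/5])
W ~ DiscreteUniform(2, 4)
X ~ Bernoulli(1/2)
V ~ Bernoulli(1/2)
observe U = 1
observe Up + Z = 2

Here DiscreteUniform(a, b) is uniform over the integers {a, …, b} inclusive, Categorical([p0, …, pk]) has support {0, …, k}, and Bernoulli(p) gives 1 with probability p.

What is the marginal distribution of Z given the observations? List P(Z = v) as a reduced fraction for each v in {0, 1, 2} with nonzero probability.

Enumerate traces; 36 have nonzero weight after conditioning:
  (Y=1, U=1, Z=0, W=2, X=0, V=0) weight 1/360
  (Y=1, U=1, Z=0, W=2, X=0, V=1) weight 1/360
  (Y=1, U=1, Z=0, W=2, X=1, V=0) weight 1/360
  (Y=1, U=1, Z=0, W=2, X=1, V=1) weight 1/360
  (Y=1, U=1, Z=0, W=3, X=0, V=0) weight 1/360
  (Y=1, U=1, Z=0, W=3, X=0, V=1) weight 1/360
  (Y=1, U=1, Z=0, W=3, X=1, V=0) weight 1/360
  (Y=1, U=1, Z=0, W=3, X=1, V=1) weight 1/360
  (Y=2, U=1, Z=1, W=2, X=0, V=0) weight 1/360
  … 27 more
Group by Z:
  weight(Z=0) = 1/30
  weight(Z=1) = 1/15
Total weight = 1/30 + 1/15 = 1/10
P(Z=0 | obs) = 1/30 / 1/10 = 1/3
P(Z=1 | obs) = 1/15 / 1/10 = 2/3

P(Z=0) = 1/3, P(Z=1) = 2/3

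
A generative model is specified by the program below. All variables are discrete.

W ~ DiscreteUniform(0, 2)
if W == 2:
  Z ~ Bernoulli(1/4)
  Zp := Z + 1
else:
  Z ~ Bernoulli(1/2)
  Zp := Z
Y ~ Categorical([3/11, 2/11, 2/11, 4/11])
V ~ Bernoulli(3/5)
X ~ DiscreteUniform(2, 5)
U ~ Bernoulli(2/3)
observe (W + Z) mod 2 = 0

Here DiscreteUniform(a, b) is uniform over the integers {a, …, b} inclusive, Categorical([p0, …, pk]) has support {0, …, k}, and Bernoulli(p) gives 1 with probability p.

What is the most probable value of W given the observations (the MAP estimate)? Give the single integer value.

Enumerate traces; 192 have nonzero weight after conditioning:
  (W=0, Z=0, Y=0, V=0, X=2, U=0) weight 1/660
  (W=0, Z=0, Y=0, V=0, X=2, U=1) weight 1/330
  (W=0, Z=0, Y=0, V=0, X=3, U=0) weight 1/660
  (W=0, Z=0, Y=0, V=0, X=3, U=1) weight 1/330
  (W=0, Z=0, Y=0, V=0, X=4, U=0) weight 1/660
  (W=0, Z=0, Y=0, V=0, X=4, U=1) weight 1/330
  (W=0, Z=0, Y=0, V=0, X=5, U=0) weight 1/660
  (W=0, Z=0, Y=0, V=0, X=5, U=1) weight 1/330
  (W=1, Z=1, Y=0, V=0, X=2, U=0) weight 1/660
  (W=2, Z=0, Y=0, V=0, X=2, U=0) weight 1/440
  … 182 more
Group by W:
  weight(W=0) = 1/6
  weight(W=1) = 1/6
  weight(W=2) = 1/4
Total weight = 1/6 + 1/6 + 1/4 = 7/12
P(W=0 | obs) = 1/6 / 7/12 = 2/7
P(W=1 | obs) = 1/6 / 7/12 = 2/7
P(W=2 | obs) = 1/4 / 7/12 = 3/7
argmax = 2

argmax_v P(W = v | obs) = 2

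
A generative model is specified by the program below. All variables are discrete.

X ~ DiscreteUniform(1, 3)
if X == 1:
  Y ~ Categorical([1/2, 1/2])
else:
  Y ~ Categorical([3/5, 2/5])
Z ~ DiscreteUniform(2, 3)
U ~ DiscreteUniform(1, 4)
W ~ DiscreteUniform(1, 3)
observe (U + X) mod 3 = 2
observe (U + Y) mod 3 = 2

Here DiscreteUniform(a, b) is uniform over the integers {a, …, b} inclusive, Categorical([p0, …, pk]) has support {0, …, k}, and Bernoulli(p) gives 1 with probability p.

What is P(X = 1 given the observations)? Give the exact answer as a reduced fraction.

P(X = 1 | obs) = 5/8

Enumerate traces; 18 have nonzero weight after conditioning:
  (X=1, Y=1, Z=2, U=1, W=1) weight 1/144
  (X=1, Y=1, Z=2, U=1, W=2) weight 1/144
  (X=1, Y=1, Z=2, U=1, W=3) weight 1/144
  (X=1, Y=1, Z=2, U=4, W=1) weight 1/144
  (X=1, Y=1, Z=2, U=4, W=2) weight 1/144
  (X=1, Y=1, Z=2, U=4, W=3) weight 1/144
  (X=1, Y=1, Z=3, U=1, W=1) weight 1/144
  (X=1, Y=1, Z=3, U=1, W=2) weight 1/144
  (X=3, Y=0, Z=2, U=2, W=1) weight 1/120
  … 9 more
Group by X:
  weight(X=1) = 1/12
  weight(X=3) = 1/20
Total weight = 1/12 + 1/20 = 2/15
P(X=1 | obs) = 1/12 / 2/15 = 5/8
P(X=3 | obs) = 1/20 / 2/15 = 3/8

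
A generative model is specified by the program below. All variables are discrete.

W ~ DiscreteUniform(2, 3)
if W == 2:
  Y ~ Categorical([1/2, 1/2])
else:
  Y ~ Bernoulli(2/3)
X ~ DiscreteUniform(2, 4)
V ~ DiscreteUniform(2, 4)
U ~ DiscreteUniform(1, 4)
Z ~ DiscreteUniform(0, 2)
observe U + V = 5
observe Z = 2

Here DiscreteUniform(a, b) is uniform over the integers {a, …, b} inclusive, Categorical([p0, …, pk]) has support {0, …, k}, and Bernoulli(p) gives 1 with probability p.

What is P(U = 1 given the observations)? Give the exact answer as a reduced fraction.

P(U = 1 | obs) = 1/3

Enumerate traces; 36 have nonzero weight after conditioning:
  (W=2, Y=0, X=2, V=2, U=3, Z=2) weight 1/432
  (W=2, Y=0, X=2, V=3, U=2, Z=2) weight 1/432
  (W=2, Y=0, X=2, V=4, U=1, Z=2) weight 1/432
  (W=2, Y=0, X=3, V=2, U=3, Z=2) weight 1/432
  (W=2, Y=0, X=3, V=3, U=2, Z=2) weight 1/432
  (W=2, Y=0, X=3, V=4, U=1, Z=2) weight 1/432
  (W=2, Y=0, X=4, V=2, U=3, Z=2) weight 1/432
  (W=2, Y=0, X=4, V=3, U=2, Z=2) weight 1/432
  … 28 more
Group by U:
  weight(U=1) = 1/36
  weight(U=2) = 1/36
  weight(U=3) = 1/36
Total weight = 1/36 + 1/36 + 1/36 = 1/12
P(U=1 | obs) = 1/36 / 1/12 = 1/3
P(U=2 | obs) = 1/36 / 1/12 = 1/3
P(U=3 | obs) = 1/36 / 1/12 = 1/3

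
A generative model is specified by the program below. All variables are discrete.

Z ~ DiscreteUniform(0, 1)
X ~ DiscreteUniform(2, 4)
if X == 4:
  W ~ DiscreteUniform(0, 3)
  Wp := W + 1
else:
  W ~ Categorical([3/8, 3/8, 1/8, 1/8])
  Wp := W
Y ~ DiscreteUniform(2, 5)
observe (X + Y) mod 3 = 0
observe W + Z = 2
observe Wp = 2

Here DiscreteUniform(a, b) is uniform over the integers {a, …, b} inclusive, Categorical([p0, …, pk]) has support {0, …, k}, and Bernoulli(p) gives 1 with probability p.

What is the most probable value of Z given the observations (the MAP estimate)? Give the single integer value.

argmax_v P(Z = v | obs) = 1

Enumerate traces; 4 have nonzero weight after conditioning:
  (Z=0, X=2, W=2, Y=4) weight 1/192
  (Z=0, X=3, W=2, Y=3) weight 1/192
  (Z=1, X=4, W=1, Y=2) weight 1/96
  (Z=1, X=4, W=1, Y=5) weight 1/96
Group by Z:
  weight(Z=0) = 1/96
  weight(Z=1) = 1/48
Total weight = 1/96 + 1/48 = 1/32
P(Z=0 | obs) = 1/96 / 1/32 = 1/3
P(Z=1 | obs) = 1/48 / 1/32 = 2/3
argmax = 1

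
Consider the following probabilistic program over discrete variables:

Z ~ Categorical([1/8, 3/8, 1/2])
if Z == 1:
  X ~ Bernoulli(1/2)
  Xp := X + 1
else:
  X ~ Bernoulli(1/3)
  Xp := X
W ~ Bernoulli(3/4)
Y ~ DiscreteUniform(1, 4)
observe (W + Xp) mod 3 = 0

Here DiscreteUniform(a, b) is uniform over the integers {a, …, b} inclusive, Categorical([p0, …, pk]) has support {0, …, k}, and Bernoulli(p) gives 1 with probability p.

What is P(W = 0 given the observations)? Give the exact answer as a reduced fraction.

Enumerate traces; 12 have nonzero weight after conditioning:
  (Z=0, X=0, W=0, Y=1) weight 1/192
  (Z=0, X=0, W=0, Y=2) weight 1/192
  (Z=0, X=0, W=0, Y=3) weight 1/192
  (Z=0, X=0, W=0, Y=4) weight 1/192
  (Z=1, X=1, W=1, Y=1) weight 9/256
  (Z=1, X=1, W=1, Y=2) weight 9/256
  (Z=1, X=1, W=1, Y=3) weight 9/256
  (Z=1, X=1, W=1, Y=4) weight 9/256
  … 4 more
Group by W:
  weight(W=0) = 5/48
  weight(W=1) = 9/64
Total weight = 5/48 + 9/64 = 47/192
P(W=0 | obs) = 5/48 / 47/192 = 20/47
P(W=1 | obs) = 9/64 / 47/192 = 27/47

P(W = 0 | obs) = 20/47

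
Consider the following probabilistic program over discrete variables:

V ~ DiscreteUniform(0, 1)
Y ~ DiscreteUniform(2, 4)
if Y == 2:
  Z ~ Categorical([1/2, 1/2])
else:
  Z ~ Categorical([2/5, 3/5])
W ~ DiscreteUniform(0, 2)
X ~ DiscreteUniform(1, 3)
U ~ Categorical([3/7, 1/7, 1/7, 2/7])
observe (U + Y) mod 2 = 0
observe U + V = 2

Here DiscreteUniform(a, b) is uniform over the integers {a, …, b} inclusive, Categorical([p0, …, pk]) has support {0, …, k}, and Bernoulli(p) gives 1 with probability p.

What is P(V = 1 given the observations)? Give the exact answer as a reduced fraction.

Enumerate traces; 54 have nonzero weight after conditioning:
  (V=0, Y=2, Z=0, W=0, X=1, U=2) weight 1/756
  (V=0, Y=2, Z=0, W=0, X=2, U=2) weight 1/756
  (V=0, Y=2, Z=0, W=0, X=3, U=2) weight 1/756
  (V=0, Y=2, Z=0, W=1, X=1, U=2) weight 1/756
  (V=0, Y=2, Z=0, W=1, X=2, U=2) weight 1/756
  (V=0, Y=2, Z=0, W=1, X=3, U=2) weight 1/756
  (V=0, Y=2, Z=0, W=2, X=1, U=2) weight 1/756
  (V=0, Y=2, Z=0, W=2, X=2, U=2) weight 1/756
  (V=1, Y=3, Z=0, W=0, X=1, U=1) weight 1/945
  … 45 more
Group by V:
  weight(V=0) = 1/21
  weight(V=1) = 1/42
Total weight = 1/21 + 1/42 = 1/14
P(V=0 | obs) = 1/21 / 1/14 = 2/3
P(V=1 | obs) = 1/42 / 1/14 = 1/3

P(V = 1 | obs) = 1/3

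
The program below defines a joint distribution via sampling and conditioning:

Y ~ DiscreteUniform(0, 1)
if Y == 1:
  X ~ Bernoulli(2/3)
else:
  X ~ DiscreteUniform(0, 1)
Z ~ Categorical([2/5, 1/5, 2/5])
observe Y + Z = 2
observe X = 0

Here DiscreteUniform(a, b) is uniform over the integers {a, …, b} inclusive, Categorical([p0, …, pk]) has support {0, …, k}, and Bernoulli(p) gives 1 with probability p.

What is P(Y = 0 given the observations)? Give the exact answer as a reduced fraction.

P(Y = 0 | obs) = 3/4

Enumerate traces; 2 have nonzero weight after conditioning:
  (Y=0, X=0, Z=2) weight 1/10
  (Y=1, X=0, Z=1) weight 1/30
Group by Y:
  weight(Y=0) = 1/10
  weight(Y=1) = 1/30
Total weight = 1/10 + 1/30 = 2/15
P(Y=0 | obs) = 1/10 / 2/15 = 3/4
P(Y=1 | obs) = 1/30 / 2/15 = 1/4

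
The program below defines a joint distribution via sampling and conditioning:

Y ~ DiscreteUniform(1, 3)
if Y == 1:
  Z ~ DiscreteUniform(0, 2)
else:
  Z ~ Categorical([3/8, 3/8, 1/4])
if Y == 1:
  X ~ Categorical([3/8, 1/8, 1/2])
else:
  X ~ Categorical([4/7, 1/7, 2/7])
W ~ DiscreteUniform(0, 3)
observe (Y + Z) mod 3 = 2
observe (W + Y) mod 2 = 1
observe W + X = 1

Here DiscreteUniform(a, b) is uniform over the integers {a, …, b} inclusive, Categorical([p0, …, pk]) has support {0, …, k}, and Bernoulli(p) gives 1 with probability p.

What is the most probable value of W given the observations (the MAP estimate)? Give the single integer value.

argmax_v P(W = v | obs) = 1

Enumerate traces; 3 have nonzero weight after conditioning:
  (Y=1, Z=1, X=1, W=0) weight 1/288
  (Y=2, Z=0, X=0, W=1) weight 1/56
  (Y=3, Z=2, X=1, W=0) weight 1/336
Group by W:
  weight(W=0) = 13/2016
  weight(W=1) = 1/56
Total weight = 13/2016 + 1/56 = 7/288
P(W=0 | obs) = 13/2016 / 7/288 = 13/49
P(W=1 | obs) = 1/56 / 7/288 = 36/49
argmax = 1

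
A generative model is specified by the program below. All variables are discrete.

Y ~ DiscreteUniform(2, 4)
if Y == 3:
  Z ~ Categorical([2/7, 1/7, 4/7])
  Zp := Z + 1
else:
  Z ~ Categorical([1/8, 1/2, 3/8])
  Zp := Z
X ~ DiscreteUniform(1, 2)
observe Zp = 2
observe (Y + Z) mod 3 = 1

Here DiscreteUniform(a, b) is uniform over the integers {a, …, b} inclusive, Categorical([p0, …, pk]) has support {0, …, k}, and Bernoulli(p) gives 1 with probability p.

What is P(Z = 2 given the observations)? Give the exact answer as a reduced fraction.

Enumerate traces; 4 have nonzero weight after conditioning:
  (Y=2, Z=2, X=1) weight 1/16
  (Y=2, Z=2, X=2) weight 1/16
  (Y=3, Z=1, X=1) weight 1/42
  (Y=3, Z=1, X=2) weight 1/42
Group by Z:
  weight(Z=1) = 1/21
  weight(Z=2) = 1/8
Total weight = 1/21 + 1/8 = 29/168
P(Z=1 | obs) = 1/21 / 29/168 = 8/29
P(Z=2 | obs) = 1/8 / 29/168 = 21/29

P(Z = 2 | obs) = 21/29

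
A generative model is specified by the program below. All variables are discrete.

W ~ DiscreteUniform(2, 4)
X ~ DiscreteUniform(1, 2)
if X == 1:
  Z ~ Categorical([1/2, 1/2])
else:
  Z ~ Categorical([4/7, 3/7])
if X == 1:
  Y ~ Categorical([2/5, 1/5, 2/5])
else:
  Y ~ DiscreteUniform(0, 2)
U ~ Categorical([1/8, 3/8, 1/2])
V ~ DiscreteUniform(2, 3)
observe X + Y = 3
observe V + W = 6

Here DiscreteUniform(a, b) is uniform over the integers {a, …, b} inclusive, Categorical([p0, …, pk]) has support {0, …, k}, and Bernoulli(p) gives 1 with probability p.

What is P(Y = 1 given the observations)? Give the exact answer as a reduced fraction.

Enumerate traces; 24 have nonzero weight after conditioning:
  (W=3, X=1, Z=0, Y=2, U=0, V=3) weight 1/480
  (W=3, X=1, Z=0, Y=2, U=1, V=3) weight 1/160
  (W=3, X=1, Z=0, Y=2, U=2, V=3) weight 1/120
  (W=3, X=1, Z=1, Y=2, U=0, V=3) weight 1/480
  (W=3, X=1, Z=1, Y=2, U=1, V=3) weight 1/160
  (W=3, X=1, Z=1, Y=2, U=2, V=3) weight 1/120
  (W=3, X=2, Z=0, Y=1, U=0, V=3) weight 1/504
  (W=3, X=2, Z=0, Y=1, U=1, V=3) weight 1/168
  … 16 more
Group by Y:
  weight(Y=1) = 1/18
  weight(Y=2) = 1/15
Total weight = 1/18 + 1/15 = 11/90
P(Y=1 | obs) = 1/18 / 11/90 = 5/11
P(Y=2 | obs) = 1/15 / 11/90 = 6/11

P(Y = 1 | obs) = 5/11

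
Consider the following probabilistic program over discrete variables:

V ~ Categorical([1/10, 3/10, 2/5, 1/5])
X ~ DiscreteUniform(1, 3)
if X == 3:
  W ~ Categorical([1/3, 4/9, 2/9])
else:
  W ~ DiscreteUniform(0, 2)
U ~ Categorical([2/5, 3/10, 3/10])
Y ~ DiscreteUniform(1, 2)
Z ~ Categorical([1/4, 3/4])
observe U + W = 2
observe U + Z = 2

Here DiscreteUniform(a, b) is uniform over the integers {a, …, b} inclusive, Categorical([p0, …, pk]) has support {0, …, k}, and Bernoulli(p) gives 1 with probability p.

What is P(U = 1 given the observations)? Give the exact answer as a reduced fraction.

Enumerate traces; 48 have nonzero weight after conditioning:
  (V=0, X=1, W=0, U=2, Y=1, Z=0) weight 1/2400
  (V=0, X=1, W=0, U=2, Y=2, Z=0) weight 1/2400
  (V=0, X=1, W=1, U=1, Y=1, Z=1) weight 1/800
  (V=0, X=1, W=1, U=1, Y=2, Z=1) weight 1/800
  (V=0, X=2, W=0, U=2, Y=1, Z=0) weight 1/2400
  (V=0, X=2, W=0, U=2, Y=2, Z=0) weight 1/2400
  (V=0, X=2, W=1, U=1, Y=1, Z=1) weight 1/800
  (V=0, X=2, W=1, U=1, Y=2, Z=1) weight 1/800
  … 40 more
Group by U:
  weight(U=1) = 1/12
  weight(U=2) = 1/40
Total weight = 1/12 + 1/40 = 13/120
P(U=1 | obs) = 1/12 / 13/120 = 10/13
P(U=2 | obs) = 1/40 / 13/120 = 3/13

P(U = 1 | obs) = 10/13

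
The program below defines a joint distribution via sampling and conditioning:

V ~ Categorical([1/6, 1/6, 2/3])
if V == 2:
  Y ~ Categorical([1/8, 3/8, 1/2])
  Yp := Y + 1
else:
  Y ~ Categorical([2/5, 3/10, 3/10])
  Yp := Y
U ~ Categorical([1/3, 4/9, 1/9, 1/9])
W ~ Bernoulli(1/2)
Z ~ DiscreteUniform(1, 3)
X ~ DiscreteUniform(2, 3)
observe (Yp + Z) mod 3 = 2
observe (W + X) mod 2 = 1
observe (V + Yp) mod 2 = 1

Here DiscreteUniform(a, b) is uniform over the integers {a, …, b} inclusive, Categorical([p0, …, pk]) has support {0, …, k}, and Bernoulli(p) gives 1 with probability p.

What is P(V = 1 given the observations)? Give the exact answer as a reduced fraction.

P(V = 1 | obs) = 1/5

Enumerate traces; 40 have nonzero weight after conditioning:
  (V=0, Y=1, U=0, W=0, Z=1, X=3) weight 1/720
  (V=0, Y=1, U=0, W=1, Z=1, X=2) weight 1/720
  (V=0, Y=1, U=1, W=0, Z=1, X=3) weight 1/540
  (V=0, Y=1, U=1, W=1, Z=1, X=2) weight 1/540
  (V=0, Y=1, U=2, W=0, Z=1, X=3) weight 1/2160
  (V=0, Y=1, U=2, W=1, Z=1, X=2) weight 1/2160
  (V=0, Y=1, U=3, W=0, Z=1, X=3) weight 1/2160
  (V=0, Y=1, U=3, W=1, Z=1, X=2) weight 1/2160
  (V=1, Y=0, U=0, W=0, Z=2, X=3) weight 1/540
  (V=2, Y=0, U=0, W=0, Z=1, X=3) weight 1/432
  … 30 more
Group by V:
  weight(V=0) = 1/120
  weight(V=1) = 7/360
  weight(V=2) = 5/72
Total weight = 1/120 + 7/360 + 5/72 = 7/72
P(V=0 | obs) = 1/120 / 7/72 = 3/35
P(V=1 | obs) = 7/360 / 7/72 = 1/5
P(V=2 | obs) = 5/72 / 7/72 = 5/7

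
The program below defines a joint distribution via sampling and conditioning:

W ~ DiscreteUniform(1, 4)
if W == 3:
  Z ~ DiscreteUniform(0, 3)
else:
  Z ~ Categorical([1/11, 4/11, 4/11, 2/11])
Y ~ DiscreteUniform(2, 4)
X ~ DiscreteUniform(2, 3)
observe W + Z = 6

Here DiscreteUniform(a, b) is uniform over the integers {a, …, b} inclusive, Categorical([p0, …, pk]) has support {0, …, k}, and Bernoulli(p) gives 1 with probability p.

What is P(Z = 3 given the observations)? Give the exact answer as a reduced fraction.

Enumerate traces; 12 have nonzero weight after conditioning:
  (W=3, Z=3, Y=2, X=2) weight 1/96
  (W=3, Z=3, Y=2, X=3) weight 1/96
  (W=3, Z=3, Y=3, X=2) weight 1/96
  (W=3, Z=3, Y=3, X=3) weight 1/96
  (W=3, Z=3, Y=4, X=2) weight 1/96
  (W=3, Z=3, Y=4, X=3) weight 1/96
  (W=4, Z=2, Y=2, X=2) weight 1/66
  (W=4, Z=2, Y=2, X=3) weight 1/66
  … 4 more
Group by Z:
  weight(Z=2) = 1/11
  weight(Z=3) = 1/16
Total weight = 1/11 + 1/16 = 27/176
P(Z=2 | obs) = 1/11 / 27/176 = 16/27
P(Z=3 | obs) = 1/16 / 27/176 = 11/27

P(Z = 3 | obs) = 11/27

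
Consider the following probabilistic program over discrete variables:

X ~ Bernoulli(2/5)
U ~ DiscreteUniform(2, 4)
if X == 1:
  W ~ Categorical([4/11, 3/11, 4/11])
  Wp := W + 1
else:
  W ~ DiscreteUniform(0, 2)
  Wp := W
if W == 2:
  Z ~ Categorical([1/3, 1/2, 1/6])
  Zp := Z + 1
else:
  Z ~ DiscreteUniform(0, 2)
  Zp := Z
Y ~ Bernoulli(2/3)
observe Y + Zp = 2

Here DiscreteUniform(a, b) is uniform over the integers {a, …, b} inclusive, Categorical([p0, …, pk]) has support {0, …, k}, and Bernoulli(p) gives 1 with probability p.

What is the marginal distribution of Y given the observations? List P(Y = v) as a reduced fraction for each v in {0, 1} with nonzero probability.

Enumerate traces; 36 have nonzero weight after conditioning:
  (X=0, U=2, W=0, Z=1, Y=1) weight 2/135
  (X=0, U=2, W=0, Z=2, Y=0) weight 1/135
  (X=0, U=2, W=1, Z=1, Y=1) weight 2/135
  (X=0, U=2, W=1, Z=2, Y=0) weight 1/135
  (X=0, U=2, W=2, Z=0, Y=1) weight 2/135
  (X=0, U=2, W=2, Z=1, Y=0) weight 1/90
  (X=0, U=3, W=0, Z=1, Y=1) weight 2/135
  (X=0, U=3, W=0, Z=2, Y=0) weight 1/135
  … 28 more
Group by Y:
  weight(Y=0) = 43/330
  weight(Y=1) = 2/9
Total weight = 43/330 + 2/9 = 349/990
P(Y=0 | obs) = 43/330 / 349/990 = 129/349
P(Y=1 | obs) = 2/9 / 349/990 = 220/349

P(Y=0) = 129/349, P(Y=1) = 220/349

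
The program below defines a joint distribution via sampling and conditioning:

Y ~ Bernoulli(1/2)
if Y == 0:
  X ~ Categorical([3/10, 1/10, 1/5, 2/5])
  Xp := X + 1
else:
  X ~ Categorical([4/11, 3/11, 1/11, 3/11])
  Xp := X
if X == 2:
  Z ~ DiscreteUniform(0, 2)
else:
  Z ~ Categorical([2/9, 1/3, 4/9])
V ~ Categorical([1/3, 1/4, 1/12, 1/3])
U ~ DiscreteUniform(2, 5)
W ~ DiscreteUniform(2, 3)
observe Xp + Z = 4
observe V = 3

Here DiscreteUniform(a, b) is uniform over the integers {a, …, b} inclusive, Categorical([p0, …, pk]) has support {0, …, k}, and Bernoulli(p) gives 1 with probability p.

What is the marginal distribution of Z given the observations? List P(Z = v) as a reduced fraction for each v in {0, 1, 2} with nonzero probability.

P(Z=0) = 44/159, P(Z=1) = 26/53, P(Z=2) = 37/159

Enumerate traces; 40 have nonzero weight after conditioning:
  (Y=0, X=1, Z=2, V=3, U=2, W=2) weight 1/1080
  (Y=0, X=1, Z=2, V=3, U=2, W=3) weight 1/1080
  (Y=0, X=1, Z=2, V=3, U=3, W=2) weight 1/1080
  (Y=0, X=1, Z=2, V=3, U=3, W=3) weight 1/1080
  (Y=0, X=1, Z=2, V=3, U=4, W=2) weight 1/1080
  (Y=0, X=1, Z=2, V=3, U=4, W=3) weight 1/1080
  (Y=0, X=1, Z=2, V=3, U=5, W=2) weight 1/1080
  (Y=0, X=1, Z=2, V=3, U=5, W=3) weight 1/1080
  (Y=0, X=2, Z=1, V=3, U=2, W=2) weight 1/720
  (Y=0, X=3, Z=0, V=3, U=2, W=2) weight 1/540
  … 30 more
Group by Z:
  weight(Z=0) = 2/135
  weight(Z=1) = 13/495
  weight(Z=2) = 37/2970
Total weight = 2/135 + 13/495 + 37/2970 = 53/990
P(Z=0 | obs) = 2/135 / 53/990 = 44/159
P(Z=1 | obs) = 13/495 / 53/990 = 26/53
P(Z=2 | obs) = 37/2970 / 53/990 = 37/159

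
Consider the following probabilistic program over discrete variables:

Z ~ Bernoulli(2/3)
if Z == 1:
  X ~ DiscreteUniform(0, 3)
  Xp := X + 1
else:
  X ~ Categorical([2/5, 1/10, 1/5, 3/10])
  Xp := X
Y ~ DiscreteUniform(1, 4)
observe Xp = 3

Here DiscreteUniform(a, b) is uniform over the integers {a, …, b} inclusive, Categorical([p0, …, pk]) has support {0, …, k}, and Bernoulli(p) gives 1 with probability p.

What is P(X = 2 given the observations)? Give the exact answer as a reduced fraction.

Enumerate traces; 8 have nonzero weight after conditioning:
  (Z=0, X=3, Y=1) weight 1/40
  (Z=0, X=3, Y=2) weight 1/40
  (Z=0, X=3, Y=3) weight 1/40
  (Z=0, X=3, Y=4) weight 1/40
  (Z=1, X=2, Y=1) weight 1/24
  (Z=1, X=2, Y=2) weight 1/24
  (Z=1, X=2, Y=3) weight 1/24
  (Z=1, X=2, Y=4) weight 1/24
Group by X:
  weight(X=2) = 1/6
  weight(X=3) = 1/10
Total weight = 1/6 + 1/10 = 4/15
P(X=2 | obs) = 1/6 / 4/15 = 5/8
P(X=3 | obs) = 1/10 / 4/15 = 3/8

P(X = 2 | obs) = 5/8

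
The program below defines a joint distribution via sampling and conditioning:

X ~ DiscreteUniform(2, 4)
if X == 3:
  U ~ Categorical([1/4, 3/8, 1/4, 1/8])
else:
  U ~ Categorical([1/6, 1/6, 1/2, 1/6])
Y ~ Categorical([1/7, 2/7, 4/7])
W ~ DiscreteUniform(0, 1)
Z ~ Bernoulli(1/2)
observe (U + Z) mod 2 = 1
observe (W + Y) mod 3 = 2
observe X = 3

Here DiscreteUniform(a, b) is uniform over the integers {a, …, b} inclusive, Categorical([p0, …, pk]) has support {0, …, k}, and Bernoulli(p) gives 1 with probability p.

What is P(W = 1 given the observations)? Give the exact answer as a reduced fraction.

Enumerate traces; 8 have nonzero weight after conditioning:
  (X=3, U=0, Y=1, W=1, Z=1) weight 1/168
  (X=3, U=0, Y=2, W=0, Z=1) weight 1/84
  (X=3, U=1, Y=1, W=1, Z=0) weight 1/112
  (X=3, U=1, Y=2, W=0, Z=0) weight 1/56
  (X=3, U=2, Y=1, W=1, Z=1) weight 1/168
  (X=3, U=2, Y=2, W=0, Z=1) weight 1/84
  (X=3, U=3, Y=1, W=1, Z=0) weight 1/336
  (X=3, U=3, Y=2, W=0, Z=0) weight 1/168
Group by W:
  weight(W=0) = 1/21
  weight(W=1) = 1/42
Total weight = 1/21 + 1/42 = 1/14
P(W=0 | obs) = 1/21 / 1/14 = 2/3
P(W=1 | obs) = 1/42 / 1/14 = 1/3

P(W = 1 | obs) = 1/3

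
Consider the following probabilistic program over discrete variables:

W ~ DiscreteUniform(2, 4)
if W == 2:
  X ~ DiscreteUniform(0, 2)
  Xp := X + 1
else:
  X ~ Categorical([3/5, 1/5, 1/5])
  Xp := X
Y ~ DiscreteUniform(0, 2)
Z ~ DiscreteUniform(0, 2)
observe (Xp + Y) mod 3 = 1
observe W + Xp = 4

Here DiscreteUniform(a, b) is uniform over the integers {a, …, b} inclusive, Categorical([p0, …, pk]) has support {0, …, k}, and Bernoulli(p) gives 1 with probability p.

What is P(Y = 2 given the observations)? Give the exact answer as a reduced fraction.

P(Y = 2 | obs) = 5/17

Enumerate traces; 9 have nonzero weight after conditioning:
  (W=2, X=1, Y=2, Z=0) weight 1/81
  (W=2, X=1, Y=2, Z=1) weight 1/81
  (W=2, X=1, Y=2, Z=2) weight 1/81
  (W=3, X=1, Y=0, Z=0) weight 1/135
  (W=3, X=1, Y=0, Z=1) weight 1/135
  (W=3, X=1, Y=0, Z=2) weight 1/135
  (W=4, X=0, Y=1, Z=0) weight 1/45
  (W=4, X=0, Y=1, Z=1) weight 1/45
  … 1 more
Group by Y:
  weight(Y=0) = 1/45
  weight(Y=1) = 1/15
  weight(Y=2) = 1/27
Total weight = 1/45 + 1/15 + 1/27 = 17/135
P(Y=0 | obs) = 1/45 / 17/135 = 3/17
P(Y=1 | obs) = 1/15 / 17/135 = 9/17
P(Y=2 | obs) = 1/27 / 17/135 = 5/17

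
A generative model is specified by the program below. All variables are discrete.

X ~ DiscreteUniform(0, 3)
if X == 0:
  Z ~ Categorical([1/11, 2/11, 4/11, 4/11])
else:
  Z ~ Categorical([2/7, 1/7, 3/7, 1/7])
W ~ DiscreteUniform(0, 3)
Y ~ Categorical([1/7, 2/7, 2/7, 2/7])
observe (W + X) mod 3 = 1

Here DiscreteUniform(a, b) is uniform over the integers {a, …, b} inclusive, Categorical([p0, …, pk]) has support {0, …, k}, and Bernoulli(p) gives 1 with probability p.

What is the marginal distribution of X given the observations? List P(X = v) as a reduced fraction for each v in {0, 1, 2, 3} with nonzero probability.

P(X=0) = 1/5, P(X=1) = 2/5, P(X=2) = 1/5, P(X=3) = 1/5

Enumerate traces; 80 have nonzero weight after conditioning:
  (X=0, Z=0, W=1, Y=0) weight 1/1232
  (X=0, Z=0, W=1, Y=1) weight 1/616
  (X=0, Z=0, W=1, Y=2) weight 1/616
  (X=0, Z=0, W=1, Y=3) weight 1/616
  (X=0, Z=1, W=1, Y=0) weight 1/616
  (X=0, Z=1, W=1, Y=1) weight 1/308
  (X=0, Z=1, W=1, Y=2) weight 1/308
  (X=0, Z=1, W=1, Y=3) weight 1/308
  (X=1, Z=0, W=0, Y=0) weight 1/392
  (X=2, Z=0, W=2, Y=0) weight 1/392
  … 70 more
Group by X:
  weight(X=0) = 1/16
  weight(X=1) = 1/8
  weight(X=2) = 1/16
  weight(X=3) = 1/16
Total weight = 1/16 + 1/8 + 1/16 + 1/16 = 5/16
P(X=0 | obs) = 1/16 / 5/16 = 1/5
P(X=1 | obs) = 1/8 / 5/16 = 2/5
P(X=2 | obs) = 1/16 / 5/16 = 1/5
P(X=3 | obs) = 1/16 / 5/16 = 1/5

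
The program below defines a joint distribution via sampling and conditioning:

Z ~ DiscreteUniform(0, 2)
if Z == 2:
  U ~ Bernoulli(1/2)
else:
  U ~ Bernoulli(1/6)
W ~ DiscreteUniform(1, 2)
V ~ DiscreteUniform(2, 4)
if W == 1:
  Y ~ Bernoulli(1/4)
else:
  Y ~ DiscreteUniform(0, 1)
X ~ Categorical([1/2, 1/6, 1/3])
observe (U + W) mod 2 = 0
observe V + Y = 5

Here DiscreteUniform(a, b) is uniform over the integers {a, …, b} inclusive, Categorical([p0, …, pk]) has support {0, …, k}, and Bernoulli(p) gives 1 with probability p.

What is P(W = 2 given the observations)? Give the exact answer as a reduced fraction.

P(W = 2 | obs) = 26/31

Enumerate traces; 18 have nonzero weight after conditioning:
  (Z=0, U=0, W=2, V=4, Y=1, X=0) weight 5/432
  (Z=0, U=0, W=2, V=4, Y=1, X=1) weight 5/1296
  (Z=0, U=0, W=2, V=4, Y=1, X=2) weight 5/648
  (Z=0, U=1, W=1, V=4, Y=1, X=0) weight 1/864
  (Z=0, U=1, W=1, V=4, Y=1, X=1) weight 1/2592
  (Z=0, U=1, W=1, V=4, Y=1, X=2) weight 1/1296
  (Z=1, U=0, W=2, V=4, Y=1, X=0) weight 5/432
  (Z=1, U=0, W=2, V=4, Y=1, X=1) weight 5/1296
  … 10 more
Group by W:
  weight(W=1) = 5/432
  weight(W=2) = 13/216
Total weight = 5/432 + 13/216 = 31/432
P(W=1 | obs) = 5/432 / 31/432 = 5/31
P(W=2 | obs) = 13/216 / 31/432 = 26/31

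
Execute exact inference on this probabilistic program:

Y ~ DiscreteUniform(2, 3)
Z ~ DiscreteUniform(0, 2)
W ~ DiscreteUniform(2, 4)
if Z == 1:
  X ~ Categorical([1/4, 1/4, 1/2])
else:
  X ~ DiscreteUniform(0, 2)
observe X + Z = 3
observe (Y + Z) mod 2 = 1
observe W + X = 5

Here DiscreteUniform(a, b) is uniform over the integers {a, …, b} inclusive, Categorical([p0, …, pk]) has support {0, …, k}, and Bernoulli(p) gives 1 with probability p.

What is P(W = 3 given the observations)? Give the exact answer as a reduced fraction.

Enumerate traces; 2 have nonzero weight after conditioning:
  (Y=2, Z=1, W=3, X=2) weight 1/36
  (Y=3, Z=2, W=4, X=1) weight 1/54
Group by W:
  weight(W=3) = 1/36
  weight(W=4) = 1/54
Total weight = 1/36 + 1/54 = 5/108
P(W=3 | obs) = 1/36 / 5/108 = 3/5
P(W=4 | obs) = 1/54 / 5/108 = 2/5

P(W = 3 | obs) = 3/5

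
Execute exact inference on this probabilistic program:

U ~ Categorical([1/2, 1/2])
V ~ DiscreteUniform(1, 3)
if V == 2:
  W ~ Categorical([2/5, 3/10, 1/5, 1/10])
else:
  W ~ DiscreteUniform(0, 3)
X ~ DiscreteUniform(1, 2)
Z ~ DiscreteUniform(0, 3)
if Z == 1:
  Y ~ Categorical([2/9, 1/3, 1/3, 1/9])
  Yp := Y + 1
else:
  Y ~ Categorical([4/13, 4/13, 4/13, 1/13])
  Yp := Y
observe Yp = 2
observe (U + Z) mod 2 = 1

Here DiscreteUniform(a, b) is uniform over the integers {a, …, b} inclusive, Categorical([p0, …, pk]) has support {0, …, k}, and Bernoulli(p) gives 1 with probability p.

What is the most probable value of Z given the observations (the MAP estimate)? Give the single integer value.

argmax_v P(Z = v | obs) = 1

Enumerate traces; 96 have nonzero weight after conditioning:
  (U=0, V=1, W=0, X=1, Z=1, Y=1) weight 1/576
  (U=0, V=1, W=0, X=1, Z=3, Y=2) weight 1/624
  (U=0, V=1, W=0, X=2, Z=1, Y=1) weight 1/576
  (U=0, V=1, W=0, X=2, Z=3, Y=2) weight 1/624
  (U=0, V=1, W=1, X=1, Z=1, Y=1) weight 1/576
  (U=0, V=1, W=1, X=1, Z=3, Y=2) weight 1/624
  (U=0, V=1, W=1, X=2, Z=1, Y=1) weight 1/576
  (U=0, V=1, W=1, X=2, Z=3, Y=2) weight 1/624
  (U=1, V=1, W=0, X=1, Z=0, Y=2) weight 1/624
  (U=1, V=1, W=0, X=1, Z=2, Y=2) weight 1/624
  … 86 more
Group by Z:
  weight(Z=0) = 1/26
  weight(Z=1) = 1/24
  weight(Z=2) = 1/26
  weight(Z=3) = 1/26
Total weight = 1/26 + 1/24 + 1/26 + 1/26 = 49/312
P(Z=0 | obs) = 1/26 / 49/312 = 12/49
P(Z=1 | obs) = 1/24 / 49/312 = 13/49
P(Z=2 | obs) = 1/26 / 49/312 = 12/49
P(Z=3 | obs) = 1/26 / 49/312 = 12/49
argmax = 1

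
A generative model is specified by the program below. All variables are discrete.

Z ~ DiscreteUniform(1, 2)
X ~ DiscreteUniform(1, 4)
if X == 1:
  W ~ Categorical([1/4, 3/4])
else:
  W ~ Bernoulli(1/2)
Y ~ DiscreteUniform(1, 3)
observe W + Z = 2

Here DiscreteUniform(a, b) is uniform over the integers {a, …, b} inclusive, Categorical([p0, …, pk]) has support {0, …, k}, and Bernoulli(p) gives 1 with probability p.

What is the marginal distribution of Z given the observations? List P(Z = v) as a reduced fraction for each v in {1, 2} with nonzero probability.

P(Z=1) = 9/16, P(Z=2) = 7/16

Enumerate traces; 24 have nonzero weight after conditioning:
  (Z=1, X=1, W=1, Y=1) weight 1/32
  (Z=1, X=1, W=1, Y=2) weight 1/32
  (Z=1, X=1, W=1, Y=3) weight 1/32
  (Z=1, X=2, W=1, Y=1) weight 1/48
  (Z=1, X=2, W=1, Y=2) weight 1/48
  (Z=1, X=2, W=1, Y=3) weight 1/48
  (Z=1, X=3, W=1, Y=1) weight 1/48
  (Z=1, X=3, W=1, Y=2) weight 1/48
  (Z=2, X=1, W=0, Y=1) weight 1/96
  … 15 more
Group by Z:
  weight(Z=1) = 9/32
  weight(Z=2) = 7/32
Total weight = 9/32 + 7/32 = 1/2
P(Z=1 | obs) = 9/32 / 1/2 = 9/16
P(Z=2 | obs) = 7/32 / 1/2 = 7/16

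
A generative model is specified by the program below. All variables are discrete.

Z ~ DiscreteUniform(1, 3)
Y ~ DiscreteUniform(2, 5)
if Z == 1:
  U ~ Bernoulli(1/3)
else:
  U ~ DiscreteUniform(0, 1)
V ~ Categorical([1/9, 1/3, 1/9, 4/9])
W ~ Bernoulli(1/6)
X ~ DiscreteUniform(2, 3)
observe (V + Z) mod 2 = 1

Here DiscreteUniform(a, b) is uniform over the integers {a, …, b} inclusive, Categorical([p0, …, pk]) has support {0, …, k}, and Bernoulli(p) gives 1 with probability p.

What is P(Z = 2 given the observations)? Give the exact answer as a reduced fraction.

Enumerate traces; 192 have nonzero weight after conditioning:
  (Z=1, Y=2, U=0, V=0, W=0, X=2) weight 5/1944
  (Z=1, Y=2, U=0, V=0, W=0, X=3) weight 5/1944
  (Z=1, Y=2, U=0, V=0, W=1, X=2) weight 1/1944
  (Z=1, Y=2, U=0, V=0, W=1, X=3) weight 1/1944
  (Z=1, Y=2, U=0, V=2, W=0, X=2) weight 5/1944
  (Z=1, Y=2, U=0, V=2, W=0, X=3) weight 5/1944
  (Z=1, Y=2, U=0, V=2, W=1, X=2) weight 1/1944
  (Z=1, Y=2, U=0, V=2, W=1, X=3) weight 1/1944
  (Z=2, Y=2, U=0, V=1, W=0, X=2) weight 5/864
  (Z=3, Y=2, U=0, V=0, W=0, X=2) weight 5/2592
  … 182 more
Group by Z:
  weight(Z=1) = 2/27
  weight(Z=2) = 7/27
  weight(Z=3) = 2/27
Total weight = 2/27 + 7/27 + 2/27 = 11/27
P(Z=1 | obs) = 2/27 / 11/27 = 2/11
P(Z=2 | obs) = 7/27 / 11/27 = 7/11
P(Z=3 | obs) = 2/27 / 11/27 = 2/11

P(Z = 2 | obs) = 7/11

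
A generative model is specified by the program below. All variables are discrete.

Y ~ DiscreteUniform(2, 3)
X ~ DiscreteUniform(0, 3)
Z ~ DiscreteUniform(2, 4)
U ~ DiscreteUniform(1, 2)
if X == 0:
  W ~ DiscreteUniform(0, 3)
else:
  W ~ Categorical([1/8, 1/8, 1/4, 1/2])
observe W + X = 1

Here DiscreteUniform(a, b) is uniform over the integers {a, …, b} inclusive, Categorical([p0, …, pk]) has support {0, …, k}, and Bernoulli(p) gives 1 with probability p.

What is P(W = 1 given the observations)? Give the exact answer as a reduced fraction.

P(W = 1 | obs) = 2/3

Enumerate traces; 24 have nonzero weight after conditioning:
  (Y=2, X=0, Z=2, U=1, W=1) weight 1/192
  (Y=2, X=0, Z=2, U=2, W=1) weight 1/192
  (Y=2, X=0, Z=3, U=1, W=1) weight 1/192
  (Y=2, X=0, Z=3, U=2, W=1) weight 1/192
  (Y=2, X=0, Z=4, U=1, W=1) weight 1/192
  (Y=2, X=0, Z=4, U=2, W=1) weight 1/192
  (Y=2, X=1, Z=2, U=1, W=0) weight 1/384
  (Y=2, X=1, Z=2, U=2, W=0) weight 1/384
  … 16 more
Group by W:
  weight(W=0) = 1/32
  weight(W=1) = 1/16
Total weight = 1/32 + 1/16 = 3/32
P(W=0 | obs) = 1/32 / 3/32 = 1/3
P(W=1 | obs) = 1/16 / 3/32 = 2/3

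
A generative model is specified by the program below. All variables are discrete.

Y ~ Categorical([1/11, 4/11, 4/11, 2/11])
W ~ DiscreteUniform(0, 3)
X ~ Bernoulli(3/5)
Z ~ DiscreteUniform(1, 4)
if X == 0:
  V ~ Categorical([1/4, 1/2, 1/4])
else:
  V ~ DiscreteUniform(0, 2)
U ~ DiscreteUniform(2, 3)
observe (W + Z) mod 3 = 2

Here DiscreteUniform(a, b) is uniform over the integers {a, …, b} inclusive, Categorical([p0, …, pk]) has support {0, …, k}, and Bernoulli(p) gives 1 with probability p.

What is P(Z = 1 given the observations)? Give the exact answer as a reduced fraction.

Enumerate traces; 240 have nonzero weight after conditioning:
  (Y=0, W=0, X=0, Z=2, V=0, U=2) weight 1/3520
  (Y=0, W=0, X=0, Z=2, V=0, U=3) weight 1/3520
  (Y=0, W=0, X=0, Z=2, V=1, U=2) weight 1/1760
  (Y=0, W=0, X=0, Z=2, V=1, U=3) weight 1/1760
  (Y=0, W=0, X=0, Z=2, V=2, U=2) weight 1/3520
  (Y=0, W=0, X=0, Z=2, V=2, U=3) weight 1/3520
  (Y=0, W=0, X=1, Z=2, V=0, U=2) weight 1/1760
  (Y=0, W=0, X=1, Z=2, V=0, U=3) weight 1/1760
  (Y=0, W=1, X=0, Z=1, V=0, U=2) weight 1/3520
  (Y=0, W=1, X=0, Z=4, V=0, U=2) weight 1/3520
  … 230 more
Group by Z:
  weight(Z=1) = 1/16
  weight(Z=2) = 1/8
  weight(Z=3) = 1/16
  weight(Z=4) = 1/16
Total weight = 1/16 + 1/8 + 1/16 + 1/16 = 5/16
P(Z=1 | obs) = 1/16 / 5/16 = 1/5
P(Z=2 | obs) = 1/8 / 5/16 = 2/5
P(Z=3 | obs) = 1/16 / 5/16 = 1/5
P(Z=4 | obs) = 1/16 / 5/16 = 1/5

P(Z = 1 | obs) = 1/5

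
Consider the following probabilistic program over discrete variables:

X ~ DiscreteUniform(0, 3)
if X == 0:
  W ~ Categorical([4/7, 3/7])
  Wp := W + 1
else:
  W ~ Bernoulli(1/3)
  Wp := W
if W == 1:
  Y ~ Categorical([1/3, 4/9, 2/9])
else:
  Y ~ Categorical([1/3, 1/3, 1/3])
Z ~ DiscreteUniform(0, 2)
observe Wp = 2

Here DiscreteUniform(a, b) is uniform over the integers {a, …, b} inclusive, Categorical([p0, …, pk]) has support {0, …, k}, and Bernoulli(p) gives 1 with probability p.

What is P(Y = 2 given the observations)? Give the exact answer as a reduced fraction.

P(Y = 2 | obs) = 2/9

Enumerate traces; 9 have nonzero weight after conditioning:
  (X=0, W=1, Y=0, Z=0) weight 1/84
  (X=0, W=1, Y=0, Z=1) weight 1/84
  (X=0, W=1, Y=0, Z=2) weight 1/84
  (X=0, W=1, Y=1, Z=0) weight 1/63
  (X=0, W=1, Y=1, Z=1) weight 1/63
  (X=0, W=1, Y=1, Z=2) weight 1/63
  (X=0, W=1, Y=2, Z=0) weight 1/126
  (X=0, W=1, Y=2, Z=1) weight 1/126
  … 1 more
Group by Y:
  weight(Y=0) = 1/28
  weight(Y=1) = 1/21
  weight(Y=2) = 1/42
Total weight = 1/28 + 1/21 + 1/42 = 3/28
P(Y=0 | obs) = 1/28 / 3/28 = 1/3
P(Y=1 | obs) = 1/21 / 3/28 = 4/9
P(Y=2 | obs) = 1/42 / 3/28 = 2/9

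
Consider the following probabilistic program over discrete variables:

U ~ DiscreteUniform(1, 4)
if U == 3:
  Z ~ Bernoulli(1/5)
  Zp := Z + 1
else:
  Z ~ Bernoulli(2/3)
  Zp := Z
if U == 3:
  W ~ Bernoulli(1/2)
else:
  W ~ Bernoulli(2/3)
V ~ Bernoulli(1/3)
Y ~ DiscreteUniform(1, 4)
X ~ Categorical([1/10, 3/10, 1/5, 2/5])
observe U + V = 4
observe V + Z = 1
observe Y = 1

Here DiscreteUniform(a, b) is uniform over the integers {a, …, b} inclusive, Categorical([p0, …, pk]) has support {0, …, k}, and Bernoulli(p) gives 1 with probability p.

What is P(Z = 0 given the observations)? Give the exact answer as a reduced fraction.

Enumerate traces; 16 have nonzero weight after conditioning:
  (U=3, Z=0, W=0, V=1, Y=1, X=0) weight 1/1200
  (U=3, Z=0, W=0, V=1, Y=1, X=1) weight 1/400
  (U=3, Z=0, W=0, V=1, Y=1, X=2) weight 1/600
  (U=3, Z=0, W=0, V=1, Y=1, X=3) weight 1/300
  (U=3, Z=0, W=1, V=1, Y=1, X=0) weight 1/1200
  (U=3, Z=0, W=1, V=1, Y=1, X=1) weight 1/400
  (U=3, Z=0, W=1, V=1, Y=1, X=2) weight 1/600
  (U=3, Z=0, W=1, V=1, Y=1, X=3) weight 1/300
  (U=4, Z=1, W=0, V=0, Y=1, X=0) weight 1/1080
  … 7 more
Group by Z:
  weight(Z=0) = 1/60
  weight(Z=1) = 1/36
Total weight = 1/60 + 1/36 = 2/45
P(Z=0 | obs) = 1/60 / 2/45 = 3/8
P(Z=1 | obs) = 1/36 / 2/45 = 5/8

P(Z = 0 | obs) = 3/8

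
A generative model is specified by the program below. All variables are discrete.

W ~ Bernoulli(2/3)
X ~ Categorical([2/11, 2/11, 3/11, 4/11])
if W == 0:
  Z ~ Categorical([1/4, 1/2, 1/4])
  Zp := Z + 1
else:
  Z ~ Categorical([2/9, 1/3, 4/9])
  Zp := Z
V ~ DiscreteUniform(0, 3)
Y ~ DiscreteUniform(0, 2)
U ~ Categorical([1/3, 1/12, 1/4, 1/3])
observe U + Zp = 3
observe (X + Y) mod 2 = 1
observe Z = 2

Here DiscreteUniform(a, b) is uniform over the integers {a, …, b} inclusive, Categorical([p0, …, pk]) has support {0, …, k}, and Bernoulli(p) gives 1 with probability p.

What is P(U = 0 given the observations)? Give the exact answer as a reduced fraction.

P(U = 0 | obs) = 9/17

Enumerate traces; 48 have nonzero weight after conditioning:
  (W=0, X=0, Z=2, V=0, Y=1, U=0) weight 1/2376
  (W=0, X=0, Z=2, V=1, Y=1, U=0) weight 1/2376
  (W=0, X=0, Z=2, V=2, Y=1, U=0) weight 1/2376
  (W=0, X=0, Z=2, V=3, Y=1, U=0) weight 1/2376
  (W=0, X=1, Z=2, V=0, Y=0, U=0) weight 1/2376
  (W=0, X=1, Z=2, V=0, Y=2, U=0) weight 1/2376
  (W=0, X=1, Z=2, V=1, Y=0, U=0) weight 1/2376
  (W=0, X=1, Z=2, V=1, Y=2, U=0) weight 1/2376
  (W=1, X=0, Z=2, V=0, Y=1, U=1) weight 1/2673
  … 39 more
Group by U:
  weight(U=0) = 17/1188
  weight(U=1) = 34/2673
Total weight = 17/1188 + 34/2673 = 289/10692
P(U=0 | obs) = 17/1188 / 289/10692 = 9/17
P(U=1 | obs) = 34/2673 / 289/10692 = 8/17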